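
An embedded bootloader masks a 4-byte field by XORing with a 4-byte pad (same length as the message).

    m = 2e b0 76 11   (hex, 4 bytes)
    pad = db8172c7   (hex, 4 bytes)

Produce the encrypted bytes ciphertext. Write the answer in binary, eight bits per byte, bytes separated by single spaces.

11110101 00110001 00000100 11010110

2e xor db = f5
b0 xor 81 = 31
76 xor 72 = 04
11 xor c7 = d6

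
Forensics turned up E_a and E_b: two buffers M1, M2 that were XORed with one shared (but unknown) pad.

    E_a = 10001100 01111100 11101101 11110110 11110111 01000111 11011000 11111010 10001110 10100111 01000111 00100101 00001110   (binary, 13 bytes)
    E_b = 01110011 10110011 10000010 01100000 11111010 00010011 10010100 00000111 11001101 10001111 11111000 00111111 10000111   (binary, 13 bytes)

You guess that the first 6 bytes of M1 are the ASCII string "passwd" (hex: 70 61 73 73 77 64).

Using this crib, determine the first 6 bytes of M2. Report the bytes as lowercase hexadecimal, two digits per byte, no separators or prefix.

8fae1ce57a30

First, E_a ⊕ E_b = (M1 ⊕ K) ⊕ (M2 ⊕ K) = M1 ⊕ M2, so the key drops out. Then M2 = (M1 ⊕ M2) ⊕ M1 over the first 6 bytes.
byte 0: (8c ^ 73) ^ 70 = ff ^ 70 = 8f
byte 1: (7c ^ b3) ^ 61 = cf ^ 61 = ae
byte 2: (ed ^ 82) ^ 73 = 6f ^ 73 = 1c
byte 3: (f6 ^ 60) ^ 73 = 96 ^ 73 = e5
byte 4: (f7 ^ fa) ^ 77 = 0d ^ 77 = 7a
byte 5: (47 ^ 13) ^ 64 = 54 ^ 64 = 30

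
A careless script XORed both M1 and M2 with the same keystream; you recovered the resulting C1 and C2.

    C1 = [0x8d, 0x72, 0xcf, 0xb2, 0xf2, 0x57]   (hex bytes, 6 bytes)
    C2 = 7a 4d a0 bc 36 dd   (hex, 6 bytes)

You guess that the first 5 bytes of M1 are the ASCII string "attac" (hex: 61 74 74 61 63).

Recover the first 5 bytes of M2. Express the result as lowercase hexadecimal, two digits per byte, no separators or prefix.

964b1b6fa7

First, C1 ⊕ C2 = (M1 ⊕ K) ⊕ (M2 ⊕ K) = M1 ⊕ M2, so the key drops out. Then M2 = (M1 ⊕ M2) ⊕ M1 over the first 5 bytes.
byte 0: (8d ⊕ 7a) ⊕ 61 = f7 ⊕ 61 = 96
byte 1: (72 ⊕ 4d) ⊕ 74 = 3f ⊕ 74 = 4b
byte 2: (cf ⊕ a0) ⊕ 74 = 6f ⊕ 74 = 1b
byte 3: (b2 ⊕ bc) ⊕ 61 = 0e ⊕ 61 = 6f
byte 4: (f2 ⊕ 36) ⊕ 63 = c4 ⊕ 63 = a7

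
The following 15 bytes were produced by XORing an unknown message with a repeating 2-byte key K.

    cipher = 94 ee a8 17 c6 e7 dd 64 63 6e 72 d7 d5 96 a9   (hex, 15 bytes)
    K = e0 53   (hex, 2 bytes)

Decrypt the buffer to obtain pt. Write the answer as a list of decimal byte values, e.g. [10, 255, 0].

The 2-byte key repeats, so the effective keystream is e0 53 e0 53 e0 53 e0 53 e0 53 e0 53 e0 53 e0.
byte 0: 10010100 ⊕ 11100000 = 01110100
byte 1: 11101110 ⊕ 01010011 = 10111101
byte 2: 10101000 ⊕ 11100000 = 01001000
byte 3: 00010111 ⊕ 01010011 = 01000100
byte 4: 11000110 ⊕ 11100000 = 00100110
byte 5: 11100111 ⊕ 01010011 = 10110100
byte 6: 11011101 ⊕ 11100000 = 00111101
byte 7: 01100100 ⊕ 01010011 = 00110111
byte 8: 01100011 ⊕ 11100000 = 10000011
byte 9: 01101110 ⊕ 01010011 = 00111101
byte 10: 01110010 ⊕ 11100000 = 10010010
byte 11: 11010111 ⊕ 01010011 = 10000100
byte 12: 11010101 ⊕ 11100000 = 00110101
byte 13: 10010110 ⊕ 01010011 = 11000101
byte 14: 10101001 ⊕ 11100000 = 01001001

[116, 189, 72, 68, 38, 180, 61, 55, 131, 61, 146, 132, 53, 197, 73]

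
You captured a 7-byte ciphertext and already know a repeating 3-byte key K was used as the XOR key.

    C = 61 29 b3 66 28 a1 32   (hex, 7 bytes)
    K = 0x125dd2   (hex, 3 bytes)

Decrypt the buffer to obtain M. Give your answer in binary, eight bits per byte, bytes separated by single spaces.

The 3-byte key repeats, so the effective keystream is 12 5d d2 12 5d d2 12.
byte 0: 61 ^ 12 = 73
byte 1: 29 ^ 5d = 74
byte 2: b3 ^ d2 = 61
byte 3: 66 ^ 12 = 74
byte 4: 28 ^ 5d = 75
byte 5: a1 ^ d2 = 73
byte 6: 32 ^ 12 = 20

01110011 01110100 01100001 01110100 01110101 01110011 00100000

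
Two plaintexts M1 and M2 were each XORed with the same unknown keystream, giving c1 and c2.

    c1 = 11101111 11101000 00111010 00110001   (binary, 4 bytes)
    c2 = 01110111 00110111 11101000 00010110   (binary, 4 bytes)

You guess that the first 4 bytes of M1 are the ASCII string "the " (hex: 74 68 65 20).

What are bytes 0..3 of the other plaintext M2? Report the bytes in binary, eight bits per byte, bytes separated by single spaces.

11101100 10110111 10110111 00000111

First, c1 ⊕ c2 = (M1 ⊕ K) ⊕ (M2 ⊕ K) = M1 ⊕ M2, so the key drops out. Then M2 = (M1 ⊕ M2) ⊕ M1 over the first 4 bytes.
byte 0: (ef xor 77) xor 74 = 98 xor 74 = ec
byte 1: (e8 xor 37) xor 68 = df xor 68 = b7
byte 2: (3a xor e8) xor 65 = d2 xor 65 = b7
byte 3: (31 xor 16) xor 20 = 27 xor 20 = 07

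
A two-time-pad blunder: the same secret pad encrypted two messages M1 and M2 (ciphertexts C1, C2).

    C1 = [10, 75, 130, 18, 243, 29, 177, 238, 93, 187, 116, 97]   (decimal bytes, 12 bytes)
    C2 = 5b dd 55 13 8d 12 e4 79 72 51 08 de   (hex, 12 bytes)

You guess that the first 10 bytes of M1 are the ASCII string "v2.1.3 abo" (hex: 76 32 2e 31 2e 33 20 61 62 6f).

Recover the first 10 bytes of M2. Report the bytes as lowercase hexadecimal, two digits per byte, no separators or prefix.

First, C1 ⊕ C2 = (M1 ⊕ K) ⊕ (M2 ⊕ K) = M1 ⊕ M2, so the key drops out. Then M2 = (M1 ⊕ M2) ⊕ M1 over the first 10 bytes.
byte 0: (0a XOR 5b) XOR 76 = 51 XOR 76 = 27
byte 1: (4b XOR dd) XOR 32 = 96 XOR 32 = a4
byte 2: (82 XOR 55) XOR 2e = d7 XOR 2e = f9
byte 3: (12 XOR 13) XOR 31 = 01 XOR 31 = 30
byte 4: (f3 XOR 8d) XOR 2e = 7e XOR 2e = 50
byte 5: (1d XOR 12) XOR 33 = 0f XOR 33 = 3c
byte 6: (b1 XOR e4) XOR 20 = 55 XOR 20 = 75
byte 7: (ee XOR 79) XOR 61 = 97 XOR 61 = f6
byte 8: (5d XOR 72) XOR 62 = 2f XOR 62 = 4d
byte 9: (bb XOR 51) XOR 6f = ea XOR 6f = 85

27a4f930503c75f64d85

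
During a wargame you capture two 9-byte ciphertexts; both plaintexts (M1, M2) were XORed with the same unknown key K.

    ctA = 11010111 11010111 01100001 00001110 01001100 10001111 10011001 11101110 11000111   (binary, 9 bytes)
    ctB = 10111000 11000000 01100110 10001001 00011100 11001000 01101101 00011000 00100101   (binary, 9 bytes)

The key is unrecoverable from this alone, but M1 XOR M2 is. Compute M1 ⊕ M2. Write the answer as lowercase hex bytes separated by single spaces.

ctA ⊕ ctB = (M1 ⊕ K) ⊕ (M2 ⊕ K) = M1 ⊕ M2 — the shared key cancels under XOR.
d7 xor b8 = 6f
d7 xor c0 = 17
61 xor 66 = 07
0e xor 89 = 87
4c xor 1c = 50
8f xor c8 = 47
99 xor 6d = f4
ee xor 18 = f6
c7 xor 25 = e2

6f 17 07 87 50 47 f4 f6 e2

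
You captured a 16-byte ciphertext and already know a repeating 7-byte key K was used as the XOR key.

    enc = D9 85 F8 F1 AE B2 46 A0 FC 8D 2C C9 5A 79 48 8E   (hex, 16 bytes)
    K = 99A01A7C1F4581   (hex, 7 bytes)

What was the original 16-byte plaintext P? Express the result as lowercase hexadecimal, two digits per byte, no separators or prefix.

The 7-byte key repeats, so the effective keystream is 99 a0 1a 7c 1f 45 81 99 a0 1a 7c 1f 45 81 99 a0.
byte 0: d9 ^ 99 = 40
byte 1: 85 ^ a0 = 25
byte 2: f8 ^ 1a = e2
byte 3: f1 ^ 7c = 8d
byte 4: ae ^ 1f = b1
byte 5: b2 ^ 45 = f7
byte 6: 46 ^ 81 = c7
byte 7: a0 ^ 99 = 39
byte 8: fc ^ a0 = 5c
byte 9: 8d ^ 1a = 97
byte 10: 2c ^ 7c = 50
byte 11: c9 ^ 1f = d6
byte 12: 5a ^ 45 = 1f
byte 13: 79 ^ 81 = f8
byte 14: 48 ^ 99 = d1
byte 15: 8e ^ a0 = 2e

4025e28db1f7c7395c9750d61ff8d12e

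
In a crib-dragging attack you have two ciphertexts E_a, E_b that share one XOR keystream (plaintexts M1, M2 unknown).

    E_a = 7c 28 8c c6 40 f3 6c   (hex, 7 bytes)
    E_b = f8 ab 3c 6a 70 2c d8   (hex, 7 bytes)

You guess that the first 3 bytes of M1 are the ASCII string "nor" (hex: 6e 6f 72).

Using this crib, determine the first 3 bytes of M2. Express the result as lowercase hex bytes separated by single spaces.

First, E_a ⊕ E_b = (M1 ⊕ K) ⊕ (M2 ⊕ K) = M1 ⊕ M2, so the key drops out. Then M2 = (M1 ⊕ M2) ⊕ M1 over the first 3 bytes.
byte 0: (7c ⊕ f8) ⊕ 6e = 84 ⊕ 6e = ea
byte 1: (28 ⊕ ab) ⊕ 6f = 83 ⊕ 6f = ec
byte 2: (8c ⊕ 3c) ⊕ 72 = b0 ⊕ 72 = c2

ea ec c2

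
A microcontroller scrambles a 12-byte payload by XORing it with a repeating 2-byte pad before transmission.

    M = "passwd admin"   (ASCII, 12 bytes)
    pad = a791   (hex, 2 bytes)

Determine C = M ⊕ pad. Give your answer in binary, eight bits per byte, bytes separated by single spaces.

11010111 11110000 11010100 11100010 11010000 11110101 10000111 11110000 11000011 11111100 11001110 11111111

The 2-byte key repeats, so the effective keystream is a7 91 a7 91 a7 91 a7 91 a7 91 a7 91.
byte 0: 01110000 xor 10100111 = 11010111
byte 1: 01100001 xor 10010001 = 11110000
byte 2: 01110011 xor 10100111 = 11010100
byte 3: 01110011 xor 10010001 = 11100010
byte 4: 01110111 xor 10100111 = 11010000
byte 5: 01100100 xor 10010001 = 11110101
byte 6: 00100000 xor 10100111 = 10000111
byte 7: 01100001 xor 10010001 = 11110000
byte 8: 01100100 xor 10100111 = 11000011
byte 9: 01101101 xor 10010001 = 11111100
byte 10: 01101001 xor 10100111 = 11001110
byte 11: 01101110 xor 10010001 = 11111111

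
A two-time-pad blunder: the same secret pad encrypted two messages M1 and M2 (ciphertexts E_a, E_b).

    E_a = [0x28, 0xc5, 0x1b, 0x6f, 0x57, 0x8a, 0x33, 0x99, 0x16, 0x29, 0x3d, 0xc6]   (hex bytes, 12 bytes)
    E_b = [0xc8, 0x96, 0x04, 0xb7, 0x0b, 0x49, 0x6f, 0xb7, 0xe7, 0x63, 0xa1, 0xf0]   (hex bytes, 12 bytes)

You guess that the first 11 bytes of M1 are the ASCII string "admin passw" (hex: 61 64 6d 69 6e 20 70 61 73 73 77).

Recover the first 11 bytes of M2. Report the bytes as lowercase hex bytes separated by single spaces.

First, E_a ⊕ E_b = (M1 ⊕ K) ⊕ (M2 ⊕ K) = M1 ⊕ M2, so the key drops out. Then M2 = (M1 ⊕ M2) ⊕ M1 over the first 11 bytes.
byte 0: (28 ⊕ c8) ⊕ 61 = e0 ⊕ 61 = 81
byte 1: (c5 ⊕ 96) ⊕ 64 = 53 ⊕ 64 = 37
byte 2: (1b ⊕ 04) ⊕ 6d = 1f ⊕ 6d = 72
byte 3: (6f ⊕ b7) ⊕ 69 = d8 ⊕ 69 = b1
byte 4: (57 ⊕ 0b) ⊕ 6e = 5c ⊕ 6e = 32
byte 5: (8a ⊕ 49) ⊕ 20 = c3 ⊕ 20 = e3
byte 6: (33 ⊕ 6f) ⊕ 70 = 5c ⊕ 70 = 2c
byte 7: (99 ⊕ b7) ⊕ 61 = 2e ⊕ 61 = 4f
byte 8: (16 ⊕ e7) ⊕ 73 = f1 ⊕ 73 = 82
byte 9: (29 ⊕ 63) ⊕ 73 = 4a ⊕ 73 = 39
byte 10: (3d ⊕ a1) ⊕ 77 = 9c ⊕ 77 = eb

81 37 72 b1 32 e3 2c 4f 82 39 eb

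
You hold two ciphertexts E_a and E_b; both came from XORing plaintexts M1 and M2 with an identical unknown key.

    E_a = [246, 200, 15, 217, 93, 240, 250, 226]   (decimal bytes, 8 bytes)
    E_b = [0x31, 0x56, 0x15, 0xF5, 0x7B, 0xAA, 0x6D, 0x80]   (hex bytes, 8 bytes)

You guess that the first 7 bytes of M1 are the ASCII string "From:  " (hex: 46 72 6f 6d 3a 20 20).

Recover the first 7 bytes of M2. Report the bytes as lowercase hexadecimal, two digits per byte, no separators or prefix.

First, E_a ⊕ E_b = (M1 ⊕ K) ⊕ (M2 ⊕ K) = M1 ⊕ M2, so the key drops out. Then M2 = (M1 ⊕ M2) ⊕ M1 over the first 7 bytes.
byte 0: (f6 XOR 31) XOR 46 = c7 XOR 46 = 81
byte 1: (c8 XOR 56) XOR 72 = 9e XOR 72 = ec
byte 2: (0f XOR 15) XOR 6f = 1a XOR 6f = 75
byte 3: (d9 XOR f5) XOR 6d = 2c XOR 6d = 41
byte 4: (5d XOR 7b) XOR 3a = 26 XOR 3a = 1c
byte 5: (f0 XOR aa) XOR 20 = 5a XOR 20 = 7a
byte 6: (fa XOR 6d) XOR 20 = 97 XOR 20 = b7

81ec75411c7ab7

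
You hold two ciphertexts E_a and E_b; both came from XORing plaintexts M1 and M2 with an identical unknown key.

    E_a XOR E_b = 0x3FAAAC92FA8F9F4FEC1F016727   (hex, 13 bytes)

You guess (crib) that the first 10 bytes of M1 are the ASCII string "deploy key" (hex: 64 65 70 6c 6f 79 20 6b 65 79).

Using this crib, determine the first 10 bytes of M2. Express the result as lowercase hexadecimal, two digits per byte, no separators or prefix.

Since E_a ⊕ E_b = M1 ⊕ M2, XORing with the guessed M1 bytes yields the corresponding M2 bytes: M2 = (E_a ⊕ E_b) ⊕ M1.
3f ⊕ 64 = 5b
aa ⊕ 65 = cf
ac ⊕ 70 = dc
92 ⊕ 6c = fe
fa ⊕ 6f = 95
8f ⊕ 79 = f6
9f ⊕ 20 = bf
4f ⊕ 6b = 24
ec ⊕ 65 = 89
1f ⊕ 79 = 66

5bcfdcfe95f6bf248966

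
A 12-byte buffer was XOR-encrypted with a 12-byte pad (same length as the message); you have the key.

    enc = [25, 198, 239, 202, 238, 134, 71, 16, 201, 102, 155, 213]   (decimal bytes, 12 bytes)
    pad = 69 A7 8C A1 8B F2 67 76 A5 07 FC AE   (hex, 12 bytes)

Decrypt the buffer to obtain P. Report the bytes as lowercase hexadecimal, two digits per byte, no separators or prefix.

19 xor 69 = 70
c6 xor a7 = 61
ef xor 8c = 63
ca xor a1 = 6b
ee xor 8b = 65
86 xor f2 = 74
47 xor 67 = 20
10 xor 76 = 66
c9 xor a5 = 6c
66 xor 07 = 61
9b xor fc = 67
d5 xor ae = 7b

7061636b657420666c61677b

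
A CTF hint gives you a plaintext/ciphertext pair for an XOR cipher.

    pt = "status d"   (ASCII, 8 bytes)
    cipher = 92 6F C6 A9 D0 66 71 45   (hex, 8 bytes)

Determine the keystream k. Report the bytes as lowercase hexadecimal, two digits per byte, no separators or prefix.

Since cipher = pt ⊕ k, XORing both sides with pt gives k = pt ⊕ cipher.
byte 0: 73 xor 92 = e1
byte 1: 74 xor 6f = 1b
byte 2: 61 xor c6 = a7
byte 3: 74 xor a9 = dd
byte 4: 75 xor d0 = a5
byte 5: 73 xor 66 = 15
byte 6: 20 xor 71 = 51
byte 7: 64 xor 45 = 21

e11ba7dda5155121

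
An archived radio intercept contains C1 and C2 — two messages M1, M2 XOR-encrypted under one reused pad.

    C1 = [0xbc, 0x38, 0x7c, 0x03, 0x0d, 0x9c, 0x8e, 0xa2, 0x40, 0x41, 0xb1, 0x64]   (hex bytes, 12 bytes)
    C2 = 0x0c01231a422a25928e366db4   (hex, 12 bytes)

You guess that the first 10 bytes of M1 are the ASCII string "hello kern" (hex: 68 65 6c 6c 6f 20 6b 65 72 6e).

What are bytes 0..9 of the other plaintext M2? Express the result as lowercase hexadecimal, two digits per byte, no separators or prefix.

d85c33752096c055bc19

First, C1 ⊕ C2 = (M1 ⊕ K) ⊕ (M2 ⊕ K) = M1 ⊕ M2, so the key drops out. Then M2 = (M1 ⊕ M2) ⊕ M1 over the first 10 bytes.
byte 0: (bc ⊕ 0c) ⊕ 68 = b0 ⊕ 68 = d8
byte 1: (38 ⊕ 01) ⊕ 65 = 39 ⊕ 65 = 5c
byte 2: (7c ⊕ 23) ⊕ 6c = 5f ⊕ 6c = 33
byte 3: (03 ⊕ 1a) ⊕ 6c = 19 ⊕ 6c = 75
byte 4: (0d ⊕ 42) ⊕ 6f = 4f ⊕ 6f = 20
byte 5: (9c ⊕ 2a) ⊕ 20 = b6 ⊕ 20 = 96
byte 6: (8e ⊕ 25) ⊕ 6b = ab ⊕ 6b = c0
byte 7: (a2 ⊕ 92) ⊕ 65 = 30 ⊕ 65 = 55
byte 8: (40 ⊕ 8e) ⊕ 72 = ce ⊕ 72 = bc
byte 9: (41 ⊕ 36) ⊕ 6e = 77 ⊕ 6e = 19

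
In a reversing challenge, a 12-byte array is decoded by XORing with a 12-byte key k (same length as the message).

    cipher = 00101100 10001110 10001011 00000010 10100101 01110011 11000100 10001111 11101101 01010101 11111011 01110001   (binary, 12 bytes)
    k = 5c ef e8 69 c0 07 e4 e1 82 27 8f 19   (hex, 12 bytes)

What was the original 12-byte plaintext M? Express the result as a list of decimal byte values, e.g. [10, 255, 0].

XOR is its own inverse, so applying the key byte-wise gives the result directly.
byte 0: 2c xor 5c = 70
byte 1: 8e xor ef = 61
byte 2: 8b xor e8 = 63
byte 3: 02 xor 69 = 6b
byte 4: a5 xor c0 = 65
byte 5: 73 xor 07 = 74
byte 6: c4 xor e4 = 20
byte 7: 8f xor e1 = 6e
byte 8: ed xor 82 = 6f
byte 9: 55 xor 27 = 72
byte 10: fb xor 8f = 74
byte 11: 71 xor 19 = 68

[112, 97, 99, 107, 101, 116, 32, 110, 111, 114, 116, 104]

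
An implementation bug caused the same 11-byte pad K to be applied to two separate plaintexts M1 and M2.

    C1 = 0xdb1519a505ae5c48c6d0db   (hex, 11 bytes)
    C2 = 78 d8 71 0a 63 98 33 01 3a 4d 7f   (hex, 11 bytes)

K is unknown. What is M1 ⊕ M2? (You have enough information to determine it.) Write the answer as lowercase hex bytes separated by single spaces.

a3 cd 68 af 66 36 6f 49 fc 9d a4

C1 ⊕ C2 = (M1 ⊕ K) ⊕ (M2 ⊕ K) = M1 ⊕ M2 — the shared key cancels under XOR.
db XOR 78 = a3
15 XOR d8 = cd
19 XOR 71 = 68
a5 XOR 0a = af
05 XOR 63 = 66
ae XOR 98 = 36
5c XOR 33 = 6f
48 XOR 01 = 49
c6 XOR 3a = fc
d0 XOR 4d = 9d
db XOR 7f = a4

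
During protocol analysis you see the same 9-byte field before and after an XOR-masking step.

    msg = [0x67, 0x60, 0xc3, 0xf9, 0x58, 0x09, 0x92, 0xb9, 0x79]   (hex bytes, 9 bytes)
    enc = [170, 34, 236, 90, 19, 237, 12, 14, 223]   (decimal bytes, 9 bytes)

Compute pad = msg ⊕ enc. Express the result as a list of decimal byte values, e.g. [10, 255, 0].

Since enc = msg ⊕ pad, XORing both sides with msg gives pad = msg ⊕ enc.
67 ⊕ aa = cd
60 ⊕ 22 = 42
c3 ⊕ ec = 2f
f9 ⊕ 5a = a3
58 ⊕ 13 = 4b
09 ⊕ ed = e4
92 ⊕ 0c = 9e
b9 ⊕ 0e = b7
79 ⊕ df = a6

[205, 66, 47, 163, 75, 228, 158, 183, 166]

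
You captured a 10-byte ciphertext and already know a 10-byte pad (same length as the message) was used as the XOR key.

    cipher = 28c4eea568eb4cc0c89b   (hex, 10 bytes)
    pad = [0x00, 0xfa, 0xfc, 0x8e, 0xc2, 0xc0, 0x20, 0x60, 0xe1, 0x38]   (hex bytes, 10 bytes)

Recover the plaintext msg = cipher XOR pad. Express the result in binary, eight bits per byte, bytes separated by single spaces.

00101000 00111110 00010010 00101011 10101010 00101011 01101100 10100000 00101001 10100011

XOR is its own inverse, so applying the key byte-wise gives the result directly.
28 ^ 00 = 28
c4 ^ fa = 3e
ee ^ fc = 12
a5 ^ 8e = 2b
68 ^ c2 = aa
eb ^ c0 = 2b
4c ^ 20 = 6c
c0 ^ 60 = a0
c8 ^ e1 = 29
9b ^ 38 = a3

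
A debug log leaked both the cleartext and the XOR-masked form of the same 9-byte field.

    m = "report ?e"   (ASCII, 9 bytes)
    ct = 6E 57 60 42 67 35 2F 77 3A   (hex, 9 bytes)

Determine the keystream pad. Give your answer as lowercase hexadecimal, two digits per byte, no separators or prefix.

1c32102d15410f485f

Since ct = m ⊕ pad, XORing both sides with m gives pad = m ⊕ ct.
72 XOR 6e = 1c
65 XOR 57 = 32
70 XOR 60 = 10
6f XOR 42 = 2d
72 XOR 67 = 15
74 XOR 35 = 41
20 XOR 2f = 0f
3f XOR 77 = 48
65 XOR 3a = 5f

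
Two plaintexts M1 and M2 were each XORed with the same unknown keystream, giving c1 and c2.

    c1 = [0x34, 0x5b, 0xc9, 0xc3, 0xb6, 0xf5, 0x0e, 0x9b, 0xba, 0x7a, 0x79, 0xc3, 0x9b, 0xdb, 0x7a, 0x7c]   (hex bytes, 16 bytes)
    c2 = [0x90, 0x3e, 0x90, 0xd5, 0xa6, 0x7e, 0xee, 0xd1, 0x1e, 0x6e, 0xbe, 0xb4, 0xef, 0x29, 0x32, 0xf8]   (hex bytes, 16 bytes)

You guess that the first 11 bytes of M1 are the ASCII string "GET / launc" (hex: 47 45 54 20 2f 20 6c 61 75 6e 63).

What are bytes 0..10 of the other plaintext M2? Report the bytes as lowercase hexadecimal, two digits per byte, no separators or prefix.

First, c1 ⊕ c2 = (M1 ⊕ K) ⊕ (M2 ⊕ K) = M1 ⊕ M2, so the key drops out. Then M2 = (M1 ⊕ M2) ⊕ M1 over the first 11 bytes.
byte 0: (34 ⊕ 90) ⊕ 47 = a4 ⊕ 47 = e3
byte 1: (5b ⊕ 3e) ⊕ 45 = 65 ⊕ 45 = 20
byte 2: (c9 ⊕ 90) ⊕ 54 = 59 ⊕ 54 = 0d
byte 3: (c3 ⊕ d5) ⊕ 20 = 16 ⊕ 20 = 36
byte 4: (b6 ⊕ a6) ⊕ 2f = 10 ⊕ 2f = 3f
byte 5: (f5 ⊕ 7e) ⊕ 20 = 8b ⊕ 20 = ab
byte 6: (0e ⊕ ee) ⊕ 6c = e0 ⊕ 6c = 8c
byte 7: (9b ⊕ d1) ⊕ 61 = 4a ⊕ 61 = 2b
byte 8: (ba ⊕ 1e) ⊕ 75 = a4 ⊕ 75 = d1
byte 9: (7a ⊕ 6e) ⊕ 6e = 14 ⊕ 6e = 7a
byte 10: (79 ⊕ be) ⊕ 63 = c7 ⊕ 63 = a4

e3200d363fab8c2bd17aa4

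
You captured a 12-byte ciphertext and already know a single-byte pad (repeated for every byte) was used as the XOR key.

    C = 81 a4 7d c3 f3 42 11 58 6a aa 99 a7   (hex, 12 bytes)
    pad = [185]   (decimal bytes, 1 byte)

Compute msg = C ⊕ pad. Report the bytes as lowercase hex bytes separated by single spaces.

The 1-byte key repeats, so the effective keystream is b9 b9 b9 b9 b9 b9 b9 b9 b9 b9 b9 b9.
byte 0: 129 XOR 185 =  56
byte 1: 164 XOR 185 =  29
byte 2: 125 XOR 185 = 196
byte 3: 195 XOR 185 = 122
byte 4: 243 XOR 185 =  74
byte 5:  66 XOR 185 = 251
byte 6:  17 XOR 185 = 168
byte 7:  88 XOR 185 = 225
byte 8: 106 XOR 185 = 211
byte 9: 170 XOR 185 =  19
byte 10: 153 XOR 185 =  32
byte 11: 167 XOR 185 =  30

38 1d c4 7a 4a fb a8 e1 d3 13 20 1e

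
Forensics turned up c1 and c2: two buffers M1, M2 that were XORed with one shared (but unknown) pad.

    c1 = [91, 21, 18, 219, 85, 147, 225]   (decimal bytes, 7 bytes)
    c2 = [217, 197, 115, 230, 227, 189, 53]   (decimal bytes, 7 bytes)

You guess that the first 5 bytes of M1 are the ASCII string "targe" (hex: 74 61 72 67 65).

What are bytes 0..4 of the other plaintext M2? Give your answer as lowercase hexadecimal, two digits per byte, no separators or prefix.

First, c1 ⊕ c2 = (M1 ⊕ K) ⊕ (M2 ⊕ K) = M1 ⊕ M2, so the key drops out. Then M2 = (M1 ⊕ M2) ⊕ M1 over the first 5 bytes.
byte 0: (5b ⊕ d9) ⊕ 74 = 82 ⊕ 74 = f6
byte 1: (15 ⊕ c5) ⊕ 61 = d0 ⊕ 61 = b1
byte 2: (12 ⊕ 73) ⊕ 72 = 61 ⊕ 72 = 13
byte 3: (db ⊕ e6) ⊕ 67 = 3d ⊕ 67 = 5a
byte 4: (55 ⊕ e3) ⊕ 65 = b6 ⊕ 65 = d3

f6b1135ad3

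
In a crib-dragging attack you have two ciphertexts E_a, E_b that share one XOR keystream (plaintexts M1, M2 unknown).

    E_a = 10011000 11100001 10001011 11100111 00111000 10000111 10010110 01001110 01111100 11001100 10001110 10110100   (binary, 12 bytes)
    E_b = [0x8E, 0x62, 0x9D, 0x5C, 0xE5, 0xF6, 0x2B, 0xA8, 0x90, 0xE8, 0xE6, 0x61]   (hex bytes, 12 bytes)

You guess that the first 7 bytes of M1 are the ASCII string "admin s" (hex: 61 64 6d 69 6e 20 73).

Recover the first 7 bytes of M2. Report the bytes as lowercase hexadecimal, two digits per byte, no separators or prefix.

First, E_a ⊕ E_b = (M1 ⊕ K) ⊕ (M2 ⊕ K) = M1 ⊕ M2, so the key drops out. Then M2 = (M1 ⊕ M2) ⊕ M1 over the first 7 bytes.
byte 0: (98 XOR 8e) XOR 61 = 16 XOR 61 = 77
byte 1: (e1 XOR 62) XOR 64 = 83 XOR 64 = e7
byte 2: (8b XOR 9d) XOR 6d = 16 XOR 6d = 7b
byte 3: (e7 XOR 5c) XOR 69 = bb XOR 69 = d2
byte 4: (38 XOR e5) XOR 6e = dd XOR 6e = b3
byte 5: (87 XOR f6) XOR 20 = 71 XOR 20 = 51
byte 6: (96 XOR 2b) XOR 73 = bd XOR 73 = ce

77e77bd2b351ce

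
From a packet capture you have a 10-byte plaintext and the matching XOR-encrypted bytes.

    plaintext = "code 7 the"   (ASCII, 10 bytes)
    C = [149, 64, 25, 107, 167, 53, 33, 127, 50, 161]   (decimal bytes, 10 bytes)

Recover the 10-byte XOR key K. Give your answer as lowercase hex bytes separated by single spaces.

f6 2f 7d 0e 87 02 01 0b 5a c4

Since C = plaintext ⊕ K, XORing both sides with plaintext gives K = plaintext ⊕ C.
byte 0: 01100011 ^ 10010101 = 11110110
byte 1: 01101111 ^ 01000000 = 00101111
byte 2: 01100100 ^ 00011001 = 01111101
byte 3: 01100101 ^ 01101011 = 00001110
byte 4: 00100000 ^ 10100111 = 10000111
byte 5: 00110111 ^ 00110101 = 00000010
byte 6: 00100000 ^ 00100001 = 00000001
byte 7: 01110100 ^ 01111111 = 00001011
byte 8: 01101000 ^ 00110010 = 01011010
byte 9: 01100101 ^ 10100001 = 11000100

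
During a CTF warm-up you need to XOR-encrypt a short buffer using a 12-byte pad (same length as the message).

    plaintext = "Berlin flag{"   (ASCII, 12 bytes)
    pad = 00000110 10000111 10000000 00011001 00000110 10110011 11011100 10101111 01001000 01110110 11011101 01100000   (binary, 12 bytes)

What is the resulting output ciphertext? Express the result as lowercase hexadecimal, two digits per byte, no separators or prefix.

byte 0:  66 ^   6 =  68
byte 1: 101 ^ 135 = 226
byte 2: 114 ^ 128 = 242
byte 3: 108 ^  25 = 117
byte 4: 105 ^   6 = 111
byte 5: 110 ^ 179 = 221
byte 6:  32 ^ 220 = 252
byte 7: 102 ^ 175 = 201
byte 8: 108 ^  72 =  36
byte 9:  97 ^ 118 =  23
byte 10: 103 ^ 221 = 186
byte 11: 123 ^  96 =  27

44e2f2756fddfcc92417ba1b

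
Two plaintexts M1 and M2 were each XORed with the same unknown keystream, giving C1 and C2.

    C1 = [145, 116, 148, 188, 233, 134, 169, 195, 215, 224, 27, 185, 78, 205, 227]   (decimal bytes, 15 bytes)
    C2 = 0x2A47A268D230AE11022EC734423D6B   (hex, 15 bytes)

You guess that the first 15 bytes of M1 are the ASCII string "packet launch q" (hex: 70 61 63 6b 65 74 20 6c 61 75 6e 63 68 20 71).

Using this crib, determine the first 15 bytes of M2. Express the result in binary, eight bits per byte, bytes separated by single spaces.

11001011 01010010 01010101 10111111 01011110 11000010 00100111 10111110 10110100 10111011 10110010 11101110 01100100 11010000 11111001

First, C1 ⊕ C2 = (M1 ⊕ K) ⊕ (M2 ⊕ K) = M1 ⊕ M2, so the key drops out. Then M2 = (M1 ⊕ M2) ⊕ M1 over the first 15 bytes.
byte 0: (91 XOR 2a) XOR 70 = bb XOR 70 = cb
byte 1: (74 XOR 47) XOR 61 = 33 XOR 61 = 52
byte 2: (94 XOR a2) XOR 63 = 36 XOR 63 = 55
byte 3: (bc XOR 68) XOR 6b = d4 XOR 6b = bf
byte 4: (e9 XOR d2) XOR 65 = 3b XOR 65 = 5e
byte 5: (86 XOR 30) XOR 74 = b6 XOR 74 = c2
byte 6: (a9 XOR ae) XOR 20 = 07 XOR 20 = 27
byte 7: (c3 XOR 11) XOR 6c = d2 XOR 6c = be
byte 8: (d7 XOR 02) XOR 61 = d5 XOR 61 = b4
byte 9: (e0 XOR 2e) XOR 75 = ce XOR 75 = bb
byte 10: (1b XOR c7) XOR 6e = dc XOR 6e = b2
byte 11: (b9 XOR 34) XOR 63 = 8d XOR 63 = ee
byte 12: (4e XOR 42) XOR 68 = 0c XOR 68 = 64
byte 13: (cd XOR 3d) XOR 20 = f0 XOR 20 = d0
byte 14: (e3 XOR 6b) XOR 71 = 88 XOR 71 = f9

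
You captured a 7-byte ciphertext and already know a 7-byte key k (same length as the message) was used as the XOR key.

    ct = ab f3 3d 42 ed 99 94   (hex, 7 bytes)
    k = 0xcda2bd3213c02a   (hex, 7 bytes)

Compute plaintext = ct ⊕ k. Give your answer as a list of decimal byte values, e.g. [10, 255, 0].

[102, 81, 128, 112, 254, 89, 190]

XOR is its own inverse, so applying the key byte-wise gives the result directly.
byte 0: 10101011 xor 11001101 = 01100110
byte 1: 11110011 xor 10100010 = 01010001
byte 2: 00111101 xor 10111101 = 10000000
byte 3: 01000010 xor 00110010 = 01110000
byte 4: 11101101 xor 00010011 = 11111110
byte 5: 10011001 xor 11000000 = 01011001
byte 6: 10010100 xor 00101010 = 10111110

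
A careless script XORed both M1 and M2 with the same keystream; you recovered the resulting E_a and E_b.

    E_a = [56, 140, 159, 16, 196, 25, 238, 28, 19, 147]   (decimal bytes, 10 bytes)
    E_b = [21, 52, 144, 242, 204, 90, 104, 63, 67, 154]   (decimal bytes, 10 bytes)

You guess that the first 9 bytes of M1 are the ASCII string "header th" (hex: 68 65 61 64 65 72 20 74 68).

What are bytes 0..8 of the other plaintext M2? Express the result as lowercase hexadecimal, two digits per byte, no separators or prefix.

45dd6e866d31a65738

First, E_a ⊕ E_b = (M1 ⊕ K) ⊕ (M2 ⊕ K) = M1 ⊕ M2, so the key drops out. Then M2 = (M1 ⊕ M2) ⊕ M1 over the first 9 bytes.
byte 0: (38 ^ 15) ^ 68 = 2d ^ 68 = 45
byte 1: (8c ^ 34) ^ 65 = b8 ^ 65 = dd
byte 2: (9f ^ 90) ^ 61 = 0f ^ 61 = 6e
byte 3: (10 ^ f2) ^ 64 = e2 ^ 64 = 86
byte 4: (c4 ^ cc) ^ 65 = 08 ^ 65 = 6d
byte 5: (19 ^ 5a) ^ 72 = 43 ^ 72 = 31
byte 6: (ee ^ 68) ^ 20 = 86 ^ 20 = a6
byte 7: (1c ^ 3f) ^ 74 = 23 ^ 74 = 57
byte 8: (13 ^ 43) ^ 68 = 50 ^ 68 = 38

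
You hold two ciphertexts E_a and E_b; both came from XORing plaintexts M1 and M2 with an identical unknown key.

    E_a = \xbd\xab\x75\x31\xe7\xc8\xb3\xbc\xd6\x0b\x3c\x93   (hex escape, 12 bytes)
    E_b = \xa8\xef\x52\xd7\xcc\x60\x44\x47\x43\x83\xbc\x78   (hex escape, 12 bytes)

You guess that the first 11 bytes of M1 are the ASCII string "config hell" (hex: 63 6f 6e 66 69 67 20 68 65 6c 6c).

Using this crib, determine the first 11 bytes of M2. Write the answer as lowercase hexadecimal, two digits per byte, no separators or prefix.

First, E_a ⊕ E_b = (M1 ⊕ K) ⊕ (M2 ⊕ K) = M1 ⊕ M2, so the key drops out. Then M2 = (M1 ⊕ M2) ⊕ M1 over the first 11 bytes.
byte 0: (bd ^ a8) ^ 63 = 15 ^ 63 = 76
byte 1: (ab ^ ef) ^ 6f = 44 ^ 6f = 2b
byte 2: (75 ^ 52) ^ 6e = 27 ^ 6e = 49
byte 3: (31 ^ d7) ^ 66 = e6 ^ 66 = 80
byte 4: (e7 ^ cc) ^ 69 = 2b ^ 69 = 42
byte 5: (c8 ^ 60) ^ 67 = a8 ^ 67 = cf
byte 6: (b3 ^ 44) ^ 20 = f7 ^ 20 = d7
byte 7: (bc ^ 47) ^ 68 = fb ^ 68 = 93
byte 8: (d6 ^ 43) ^ 65 = 95 ^ 65 = f0
byte 9: (0b ^ 83) ^ 6c = 88 ^ 6c = e4
byte 10: (3c ^ bc) ^ 6c = 80 ^ 6c = ec

762b498042cfd793f0e4ec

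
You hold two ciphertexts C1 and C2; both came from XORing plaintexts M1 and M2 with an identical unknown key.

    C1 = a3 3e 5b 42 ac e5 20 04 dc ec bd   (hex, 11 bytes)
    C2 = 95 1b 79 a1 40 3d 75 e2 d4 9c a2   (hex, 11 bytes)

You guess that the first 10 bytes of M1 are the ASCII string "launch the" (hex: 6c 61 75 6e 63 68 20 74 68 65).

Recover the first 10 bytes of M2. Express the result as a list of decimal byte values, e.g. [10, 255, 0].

[90, 68, 87, 141, 143, 176, 117, 146, 96, 21]

First, C1 ⊕ C2 = (M1 ⊕ K) ⊕ (M2 ⊕ K) = M1 ⊕ M2, so the key drops out. Then M2 = (M1 ⊕ M2) ⊕ M1 over the first 10 bytes.
byte 0: (a3 xor 95) xor 6c = 36 xor 6c = 5a
byte 1: (3e xor 1b) xor 61 = 25 xor 61 = 44
byte 2: (5b xor 79) xor 75 = 22 xor 75 = 57
byte 3: (42 xor a1) xor 6e = e3 xor 6e = 8d
byte 4: (ac xor 40) xor 63 = ec xor 63 = 8f
byte 5: (e5 xor 3d) xor 68 = d8 xor 68 = b0
byte 6: (20 xor 75) xor 20 = 55 xor 20 = 75
byte 7: (04 xor e2) xor 74 = e6 xor 74 = 92
byte 8: (dc xor d4) xor 68 = 08 xor 68 = 60
byte 9: (ec xor 9c) xor 65 = 70 xor 65 = 15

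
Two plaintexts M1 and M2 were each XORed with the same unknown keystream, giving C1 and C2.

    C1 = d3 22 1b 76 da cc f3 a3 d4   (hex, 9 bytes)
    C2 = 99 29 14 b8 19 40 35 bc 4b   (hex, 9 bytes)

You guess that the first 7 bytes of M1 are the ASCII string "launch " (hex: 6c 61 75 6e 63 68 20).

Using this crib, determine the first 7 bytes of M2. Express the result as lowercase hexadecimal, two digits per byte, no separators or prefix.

266a7aa0a0e4e6

First, C1 ⊕ C2 = (M1 ⊕ K) ⊕ (M2 ⊕ K) = M1 ⊕ M2, so the key drops out. Then M2 = (M1 ⊕ M2) ⊕ M1 over the first 7 bytes.
byte 0: (d3 ⊕ 99) ⊕ 6c = 4a ⊕ 6c = 26
byte 1: (22 ⊕ 29) ⊕ 61 = 0b ⊕ 61 = 6a
byte 2: (1b ⊕ 14) ⊕ 75 = 0f ⊕ 75 = 7a
byte 3: (76 ⊕ b8) ⊕ 6e = ce ⊕ 6e = a0
byte 4: (da ⊕ 19) ⊕ 63 = c3 ⊕ 63 = a0
byte 5: (cc ⊕ 40) ⊕ 68 = 8c ⊕ 68 = e4
byte 6: (f3 ⊕ 35) ⊕ 20 = c6 ⊕ 20 = e6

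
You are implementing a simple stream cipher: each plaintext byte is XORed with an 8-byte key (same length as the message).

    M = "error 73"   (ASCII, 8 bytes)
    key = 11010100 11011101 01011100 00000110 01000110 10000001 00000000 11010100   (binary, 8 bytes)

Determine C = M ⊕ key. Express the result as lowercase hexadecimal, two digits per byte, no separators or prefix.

XOR is its own inverse, so applying the key byte-wise gives the result directly.
byte 0: 101 ⊕ 212 = 177
byte 1: 114 ⊕ 221 = 175
byte 2: 114 ⊕  92 =  46
byte 3: 111 ⊕   6 = 105
byte 4: 114 ⊕  70 =  52
byte 5:  32 ⊕ 129 = 161
byte 6:  55 ⊕   0 =  55
byte 7:  51 ⊕ 212 = 231

b1af2e6934a137e7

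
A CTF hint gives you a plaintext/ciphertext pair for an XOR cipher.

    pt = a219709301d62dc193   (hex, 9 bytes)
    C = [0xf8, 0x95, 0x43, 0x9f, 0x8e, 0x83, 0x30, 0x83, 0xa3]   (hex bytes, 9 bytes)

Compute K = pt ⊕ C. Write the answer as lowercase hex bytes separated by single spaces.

Since C = pt ⊕ K, XORing both sides with pt gives K = pt ⊕ C.
162 XOR 248 =  90
 25 XOR 149 = 140
112 XOR  67 =  51
147 XOR 159 =  12
  1 XOR 142 = 143
214 XOR 131 =  85
 45 XOR  48 =  29
193 XOR 131 =  66
147 XOR 163 =  48

5a 8c 33 0c 8f 55 1d 42 30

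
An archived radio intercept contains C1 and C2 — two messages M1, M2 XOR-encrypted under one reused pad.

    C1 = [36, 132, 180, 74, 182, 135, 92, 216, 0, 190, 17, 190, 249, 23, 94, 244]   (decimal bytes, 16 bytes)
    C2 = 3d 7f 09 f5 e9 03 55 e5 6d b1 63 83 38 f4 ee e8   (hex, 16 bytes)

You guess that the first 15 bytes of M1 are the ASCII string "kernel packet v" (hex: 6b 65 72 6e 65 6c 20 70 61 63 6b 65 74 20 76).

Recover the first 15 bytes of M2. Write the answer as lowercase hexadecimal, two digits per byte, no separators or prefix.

First, C1 ⊕ C2 = (M1 ⊕ K) ⊕ (M2 ⊕ K) = M1 ⊕ M2, so the key drops out. Then M2 = (M1 ⊕ M2) ⊕ M1 over the first 15 bytes.
byte 0: (24 ⊕ 3d) ⊕ 6b = 19 ⊕ 6b = 72
byte 1: (84 ⊕ 7f) ⊕ 65 = fb ⊕ 65 = 9e
byte 2: (b4 ⊕ 09) ⊕ 72 = bd ⊕ 72 = cf
byte 3: (4a ⊕ f5) ⊕ 6e = bf ⊕ 6e = d1
byte 4: (b6 ⊕ e9) ⊕ 65 = 5f ⊕ 65 = 3a
byte 5: (87 ⊕ 03) ⊕ 6c = 84 ⊕ 6c = e8
byte 6: (5c ⊕ 55) ⊕ 20 = 09 ⊕ 20 = 29
byte 7: (d8 ⊕ e5) ⊕ 70 = 3d ⊕ 70 = 4d
byte 8: (00 ⊕ 6d) ⊕ 61 = 6d ⊕ 61 = 0c
byte 9: (be ⊕ b1) ⊕ 63 = 0f ⊕ 63 = 6c
byte 10: (11 ⊕ 63) ⊕ 6b = 72 ⊕ 6b = 19
byte 11: (be ⊕ 83) ⊕ 65 = 3d ⊕ 65 = 58
byte 12: (f9 ⊕ 38) ⊕ 74 = c1 ⊕ 74 = b5
byte 13: (17 ⊕ f4) ⊕ 20 = e3 ⊕ 20 = c3
byte 14: (5e ⊕ ee) ⊕ 76 = b0 ⊕ 76 = c6

729ecfd13ae8294d0c6c1958b5c3c6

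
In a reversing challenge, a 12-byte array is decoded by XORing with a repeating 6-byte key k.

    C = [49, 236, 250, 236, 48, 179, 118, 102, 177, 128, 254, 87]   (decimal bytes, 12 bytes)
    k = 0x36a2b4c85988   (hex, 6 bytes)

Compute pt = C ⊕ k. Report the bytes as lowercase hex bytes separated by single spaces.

07 4e 4e 24 69 3b 40 c4 05 48 a7 df

The 6-byte key repeats, so the effective keystream is 36 a2 b4 c8 59 88 36 a2 b4 c8 59 88.
byte 0: 31 xor 36 = 07
byte 1: ec xor a2 = 4e
byte 2: fa xor b4 = 4e
byte 3: ec xor c8 = 24
byte 4: 30 xor 59 = 69
byte 5: b3 xor 88 = 3b
byte 6: 76 xor 36 = 40
byte 7: 66 xor a2 = c4
byte 8: b1 xor b4 = 05
byte 9: 80 xor c8 = 48
byte 10: fe xor 59 = a7
byte 11: 57 xor 88 = df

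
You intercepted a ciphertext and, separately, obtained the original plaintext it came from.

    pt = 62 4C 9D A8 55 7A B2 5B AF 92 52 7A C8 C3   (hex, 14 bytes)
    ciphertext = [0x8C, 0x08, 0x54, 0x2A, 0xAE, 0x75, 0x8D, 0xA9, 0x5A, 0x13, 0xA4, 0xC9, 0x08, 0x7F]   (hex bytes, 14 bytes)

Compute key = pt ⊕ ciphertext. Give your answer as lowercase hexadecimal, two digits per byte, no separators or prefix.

ee44c982fb0f3ff2f581f6b3c0bc

Since ciphertext = pt ⊕ key, XORing both sides with pt gives key = pt ⊕ ciphertext.
byte 0: 62 XOR 8c = ee
byte 1: 4c XOR 08 = 44
byte 2: 9d XOR 54 = c9
byte 3: a8 XOR 2a = 82
byte 4: 55 XOR ae = fb
byte 5: 7a XOR 75 = 0f
byte 6: b2 XOR 8d = 3f
byte 7: 5b XOR a9 = f2
byte 8: af XOR 5a = f5
byte 9: 92 XOR 13 = 81
byte 10: 52 XOR a4 = f6
byte 11: 7a XOR c9 = b3
byte 12: c8 XOR 08 = c0
byte 13: c3 XOR 7f = bc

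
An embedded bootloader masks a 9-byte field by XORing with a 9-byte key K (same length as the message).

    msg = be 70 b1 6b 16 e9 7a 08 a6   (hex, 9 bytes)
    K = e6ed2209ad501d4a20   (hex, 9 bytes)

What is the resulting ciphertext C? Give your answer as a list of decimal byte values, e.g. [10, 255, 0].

[88, 157, 147, 98, 187, 185, 103, 66, 134]

byte 0: be xor e6 = 58
byte 1: 70 xor ed = 9d
byte 2: b1 xor 22 = 93
byte 3: 6b xor 09 = 62
byte 4: 16 xor ad = bb
byte 5: e9 xor 50 = b9
byte 6: 7a xor 1d = 67
byte 7: 08 xor 4a = 42
byte 8: a6 xor 20 = 86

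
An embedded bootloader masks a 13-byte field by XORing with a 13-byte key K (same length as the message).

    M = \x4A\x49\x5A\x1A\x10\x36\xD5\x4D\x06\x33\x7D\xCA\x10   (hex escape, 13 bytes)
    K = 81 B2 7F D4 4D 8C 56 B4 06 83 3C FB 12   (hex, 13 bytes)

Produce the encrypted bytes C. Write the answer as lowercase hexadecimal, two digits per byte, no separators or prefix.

cbfb25ce5dba83f900b0413102

4a ^ 81 = cb
49 ^ b2 = fb
5a ^ 7f = 25
1a ^ d4 = ce
10 ^ 4d = 5d
36 ^ 8c = ba
d5 ^ 56 = 83
4d ^ b4 = f9
06 ^ 06 = 00
33 ^ 83 = b0
7d ^ 3c = 41
ca ^ fb = 31
10 ^ 12 = 02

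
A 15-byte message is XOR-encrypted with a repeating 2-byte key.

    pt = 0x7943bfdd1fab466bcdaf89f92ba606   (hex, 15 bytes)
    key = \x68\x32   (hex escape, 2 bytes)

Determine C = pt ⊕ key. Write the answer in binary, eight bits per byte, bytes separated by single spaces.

The 2-byte key repeats, so the effective keystream is 68 32 68 32 68 32 68 32 68 32 68 32 68 32 68.
byte 0: 121 ^ 104 =  17
byte 1:  67 ^  50 = 113
byte 2: 191 ^ 104 = 215
byte 3: 221 ^  50 = 239
byte 4:  31 ^ 104 = 119
byte 5: 171 ^  50 = 153
byte 6:  70 ^ 104 =  46
byte 7: 107 ^  50 =  89
byte 8: 205 ^ 104 = 165
byte 9: 175 ^  50 = 157
byte 10: 137 ^ 104 = 225
byte 11: 249 ^  50 = 203
byte 12:  43 ^ 104 =  67
byte 13: 166 ^  50 = 148
byte 14:   6 ^ 104 = 110

00010001 01110001 11010111 11101111 01110111 10011001 00101110 01011001 10100101 10011101 11100001 11001011 01000011 10010100 01101110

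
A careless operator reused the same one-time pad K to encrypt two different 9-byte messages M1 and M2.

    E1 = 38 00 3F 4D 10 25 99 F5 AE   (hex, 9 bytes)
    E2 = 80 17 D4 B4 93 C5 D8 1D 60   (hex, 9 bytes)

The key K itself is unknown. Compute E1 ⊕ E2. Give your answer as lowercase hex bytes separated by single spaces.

b8 17 eb f9 83 e0 41 e8 ce

E1 ⊕ E2 = (M1 ⊕ K) ⊕ (M2 ⊕ K) = M1 ⊕ M2 — the shared key cancels under XOR.
byte 0: 38 ⊕ 80 = b8
byte 1: 00 ⊕ 17 = 17
byte 2: 3f ⊕ d4 = eb
byte 3: 4d ⊕ b4 = f9
byte 4: 10 ⊕ 93 = 83
byte 5: 25 ⊕ c5 = e0
byte 6: 99 ⊕ d8 = 41
byte 7: f5 ⊕ 1d = e8
byte 8: ae ⊕ 60 = ce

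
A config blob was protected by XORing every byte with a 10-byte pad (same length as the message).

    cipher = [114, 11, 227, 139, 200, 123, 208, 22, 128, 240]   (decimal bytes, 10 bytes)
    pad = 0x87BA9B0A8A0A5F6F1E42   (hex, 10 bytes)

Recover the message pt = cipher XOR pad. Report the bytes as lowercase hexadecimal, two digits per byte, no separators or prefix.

byte 0: 72 xor 87 = f5
byte 1: 0b xor ba = b1
byte 2: e3 xor 9b = 78
byte 3: 8b xor 0a = 81
byte 4: c8 xor 8a = 42
byte 5: 7b xor 0a = 71
byte 6: d0 xor 5f = 8f
byte 7: 16 xor 6f = 79
byte 8: 80 xor 1e = 9e
byte 9: f0 xor 42 = b2

f5b1788142718f799eb2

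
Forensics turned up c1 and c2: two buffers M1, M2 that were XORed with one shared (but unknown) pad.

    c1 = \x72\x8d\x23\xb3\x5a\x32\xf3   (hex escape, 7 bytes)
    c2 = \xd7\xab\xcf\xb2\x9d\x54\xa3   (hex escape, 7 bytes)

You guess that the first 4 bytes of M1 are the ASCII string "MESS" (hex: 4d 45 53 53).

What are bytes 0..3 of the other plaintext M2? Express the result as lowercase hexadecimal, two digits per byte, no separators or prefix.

First, c1 ⊕ c2 = (M1 ⊕ K) ⊕ (M2 ⊕ K) = M1 ⊕ M2, so the key drops out. Then M2 = (M1 ⊕ M2) ⊕ M1 over the first 4 bytes.
byte 0: (72 xor d7) xor 4d = a5 xor 4d = e8
byte 1: (8d xor ab) xor 45 = 26 xor 45 = 63
byte 2: (23 xor cf) xor 53 = ec xor 53 = bf
byte 3: (b3 xor b2) xor 53 = 01 xor 53 = 52

e863bf52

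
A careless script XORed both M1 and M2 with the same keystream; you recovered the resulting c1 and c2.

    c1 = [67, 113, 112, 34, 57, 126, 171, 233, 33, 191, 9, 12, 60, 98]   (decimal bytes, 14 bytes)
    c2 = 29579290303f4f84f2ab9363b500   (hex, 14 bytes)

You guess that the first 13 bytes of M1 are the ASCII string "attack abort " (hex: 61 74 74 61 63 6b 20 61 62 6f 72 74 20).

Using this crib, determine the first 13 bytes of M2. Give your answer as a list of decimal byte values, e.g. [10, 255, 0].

First, c1 ⊕ c2 = (M1 ⊕ K) ⊕ (M2 ⊕ K) = M1 ⊕ M2, so the key drops out. Then M2 = (M1 ⊕ M2) ⊕ M1 over the first 13 bytes.
byte 0: (43 ^ 29) ^ 61 = 6a ^ 61 = 0b
byte 1: (71 ^ 57) ^ 74 = 26 ^ 74 = 52
byte 2: (70 ^ 92) ^ 74 = e2 ^ 74 = 96
byte 3: (22 ^ 90) ^ 61 = b2 ^ 61 = d3
byte 4: (39 ^ 30) ^ 63 = 09 ^ 63 = 6a
byte 5: (7e ^ 3f) ^ 6b = 41 ^ 6b = 2a
byte 6: (ab ^ 4f) ^ 20 = e4 ^ 20 = c4
byte 7: (e9 ^ 84) ^ 61 = 6d ^ 61 = 0c
byte 8: (21 ^ f2) ^ 62 = d3 ^ 62 = b1
byte 9: (bf ^ ab) ^ 6f = 14 ^ 6f = 7b
byte 10: (09 ^ 93) ^ 72 = 9a ^ 72 = e8
byte 11: (0c ^ 63) ^ 74 = 6f ^ 74 = 1b
byte 12: (3c ^ b5) ^ 20 = 89 ^ 20 = a9

[11, 82, 150, 211, 106, 42, 196, 12, 177, 123, 232, 27, 169]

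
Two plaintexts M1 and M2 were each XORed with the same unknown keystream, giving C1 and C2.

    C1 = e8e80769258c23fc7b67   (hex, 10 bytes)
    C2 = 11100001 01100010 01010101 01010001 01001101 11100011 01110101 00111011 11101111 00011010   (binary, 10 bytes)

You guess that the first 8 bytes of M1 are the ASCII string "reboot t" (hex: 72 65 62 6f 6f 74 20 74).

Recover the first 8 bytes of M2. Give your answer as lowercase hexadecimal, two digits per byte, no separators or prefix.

7bef3057071b76b3

First, C1 ⊕ C2 = (M1 ⊕ K) ⊕ (M2 ⊕ K) = M1 ⊕ M2, so the key drops out. Then M2 = (M1 ⊕ M2) ⊕ M1 over the first 8 bytes.
byte 0: (e8 ⊕ e1) ⊕ 72 = 09 ⊕ 72 = 7b
byte 1: (e8 ⊕ 62) ⊕ 65 = 8a ⊕ 65 = ef
byte 2: (07 ⊕ 55) ⊕ 62 = 52 ⊕ 62 = 30
byte 3: (69 ⊕ 51) ⊕ 6f = 38 ⊕ 6f = 57
byte 4: (25 ⊕ 4d) ⊕ 6f = 68 ⊕ 6f = 07
byte 5: (8c ⊕ e3) ⊕ 74 = 6f ⊕ 74 = 1b
byte 6: (23 ⊕ 75) ⊕ 20 = 56 ⊕ 20 = 76
byte 7: (fc ⊕ 3b) ⊕ 74 = c7 ⊕ 74 = b3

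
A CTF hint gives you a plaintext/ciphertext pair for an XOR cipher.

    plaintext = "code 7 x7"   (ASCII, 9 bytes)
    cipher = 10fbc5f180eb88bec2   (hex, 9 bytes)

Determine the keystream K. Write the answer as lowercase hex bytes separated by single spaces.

73 94 a1 94 a0 dc a8 c6 f5

Since cipher = plaintext ⊕ K, XORing both sides with plaintext gives K = plaintext ⊕ cipher.
63 ⊕ 10 = 73
6f ⊕ fb = 94
64 ⊕ c5 = a1
65 ⊕ f1 = 94
20 ⊕ 80 = a0
37 ⊕ eb = dc
20 ⊕ 88 = a8
78 ⊕ be = c6
37 ⊕ c2 = f5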